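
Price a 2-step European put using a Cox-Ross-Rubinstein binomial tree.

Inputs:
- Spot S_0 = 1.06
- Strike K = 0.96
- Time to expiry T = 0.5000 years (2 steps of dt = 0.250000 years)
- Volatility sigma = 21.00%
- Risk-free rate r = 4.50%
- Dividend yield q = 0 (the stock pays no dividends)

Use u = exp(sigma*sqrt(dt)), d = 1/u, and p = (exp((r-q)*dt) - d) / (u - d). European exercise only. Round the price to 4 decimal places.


dt = T/N = 0.250000
u = exp(sigma*sqrt(dt)) = 1.110711; d = 1/u = 0.900325
p = (exp((r-q)*dt) - d) / (u - d) = 0.527549
Discount per step: exp(-r*dt) = 0.988813
Stock lattice S(k, i) with i counting down-moves:
  k=0: S(0,0) = 1.0600
  k=1: S(1,0) = 1.1774; S(1,1) = 0.9543
  k=2: S(2,0) = 1.3077; S(2,1) = 1.0600; S(2,2) = 0.8592
Terminal payoffs V(N, i) = max(K - S_T, 0):
  V(2,0) = 0.000000; V(2,1) = 0.000000; V(2,2) = 0.100781
Backward induction: V(k, i) = exp(-r*dt) * [p * V(k+1, i) + (1-p) * V(k+1, i+1)].
  V(1,0) = exp(-r*dt) * [p*0.000000 + (1-p)*0.000000] = 0.000000
  V(1,1) = exp(-r*dt) * [p*0.000000 + (1-p)*0.100781] = 0.047081
  V(0,0) = exp(-r*dt) * [p*0.000000 + (1-p)*0.047081] = 0.021995

Answer: Price = V(0,0) = 0.0220


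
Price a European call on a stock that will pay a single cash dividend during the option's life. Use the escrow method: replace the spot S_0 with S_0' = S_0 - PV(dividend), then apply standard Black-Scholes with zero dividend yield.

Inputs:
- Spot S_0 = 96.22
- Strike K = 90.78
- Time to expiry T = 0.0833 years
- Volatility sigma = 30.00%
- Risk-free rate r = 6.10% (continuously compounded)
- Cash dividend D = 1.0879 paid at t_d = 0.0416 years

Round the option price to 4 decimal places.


PV(D) = D * exp(-r * t_d) = 1.0879 * 0.99746562 = 1.08514284
S_0' = S_0 - PV(D) = 96.2200 - 1.08514284 = 95.13485716
d1 = (ln(S_0'/K) + (r + sigma^2/2)*T) / (sigma*sqrt(T)) = 0.64313792
d2 = d1 - sigma*sqrt(T) = 0.55655270
exp(-rT) = 0.99493159
N(d1) = 0.73993269; N(d2) = 0.71108346
C = S_0' * N(d1) - K * exp(-rT) * N(d2) = 95.13485716 * 0.73993269 - 90.7800 * 0.99493159 * 0.71108346 = 6.1684

Answer: Price = 6.1684


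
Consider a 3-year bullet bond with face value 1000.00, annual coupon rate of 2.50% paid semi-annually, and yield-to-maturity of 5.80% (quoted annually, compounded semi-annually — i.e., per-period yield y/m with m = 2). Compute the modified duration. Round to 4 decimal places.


Coupon per period c = face * coupon_rate / m = 12.500000
Periods per year m = 2; per-period yield y/m = 0.029000
Number of cashflows N = 6
Cashflows (t years, CF_t, discount factor 1/(1+y/m)^(m*t), PV):
  t = 0.5000: CF_t = 12.500000, DF = 0.971817, PV = 12.147716
  t = 1.0000: CF_t = 12.500000, DF = 0.944429, PV = 11.805361
  t = 1.5000: CF_t = 12.500000, DF = 0.917812, PV = 11.472654
  t = 2.0000: CF_t = 12.500000, DF = 0.891946, PV = 11.149323
  t = 2.5000: CF_t = 12.500000, DF = 0.866808, PV = 10.835105
  t = 3.0000: CF_t = 1012.500000, DF = 0.842379, PV = 852.909169
Price P = sum_t PV_t = 910.319329
First compute Macaulay numerator sum_t t * PV_t:
  t * PV_t at t = 0.5000: 6.073858
  t * PV_t at t = 1.0000: 11.805361
  t * PV_t at t = 1.5000: 17.208981
  t * PV_t at t = 2.0000: 22.298647
  t * PV_t at t = 2.5000: 27.087763
  t * PV_t at t = 3.0000: 2558.727508
Macaulay duration D = 2643.202117 / 910.319329 = 2.903599
Modified duration = D / (1 + y/m) = 2.903599 / (1 + 0.029000) = 2.821768

Answer: Modified duration = 2.8218


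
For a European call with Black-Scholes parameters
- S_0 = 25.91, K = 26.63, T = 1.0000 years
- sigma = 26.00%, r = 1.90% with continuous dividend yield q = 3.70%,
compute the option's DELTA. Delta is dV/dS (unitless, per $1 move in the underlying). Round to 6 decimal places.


d1 = -0.0446515587; d2 = -0.3046515587
phi(d1) = 0.3985447806; exp(-qT) = 0.9636761353; exp(-rT) = 0.9811793622
N(d1) = 0.4821925229
Delta = exp(-qT) * N(d1) = 0.9636761353 * 0.4821925229 = 0.464677

Answer: Delta = 0.464677


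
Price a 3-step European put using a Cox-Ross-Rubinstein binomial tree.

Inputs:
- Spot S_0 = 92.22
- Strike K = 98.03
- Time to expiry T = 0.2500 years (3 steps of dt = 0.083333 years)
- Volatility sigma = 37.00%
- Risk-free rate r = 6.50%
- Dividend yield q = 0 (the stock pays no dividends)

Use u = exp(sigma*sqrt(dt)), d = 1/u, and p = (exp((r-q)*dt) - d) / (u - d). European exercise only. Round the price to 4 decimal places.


Answer: Price = V(0,0) = 9.4589

Derivation:
dt = T/N = 0.083333
u = exp(sigma*sqrt(dt)) = 1.112723; d = 1/u = 0.898697
p = (exp((r-q)*dt) - d) / (u - d) = 0.498700
Discount per step: exp(-r*dt) = 0.994598
Stock lattice S(k, i) with i counting down-moves:
  k=0: S(0,0) = 92.2200
  k=1: S(1,0) = 102.6153; S(1,1) = 82.8778
  k=2: S(2,0) = 114.1823; S(2,1) = 92.2200; S(2,2) = 74.4820
  k=3: S(3,0) = 127.0533; S(3,1) = 102.6153; S(3,2) = 82.8778; S(3,3) = 66.9367
Terminal payoffs V(N, i) = max(K - S_T, 0):
  V(3,0) = 0.000000; V(3,1) = 0.000000; V(3,2) = 15.152201; V(3,3) = 31.093285
Backward induction: V(k, i) = exp(-r*dt) * [p * V(k+1, i) + (1-p) * V(k+1, i+1)].
  V(2,0) = exp(-r*dt) * [p*0.000000 + (1-p)*0.000000] = 0.000000
  V(2,1) = exp(-r*dt) * [p*0.000000 + (1-p)*15.152201] = 7.554765
  V(2,2) = exp(-r*dt) * [p*15.152201 + (1-p)*31.093285] = 23.018444
  V(1,0) = exp(-r*dt) * [p*0.000000 + (1-p)*7.554765] = 3.766745
  V(1,1) = exp(-r*dt) * [p*7.554765 + (1-p)*23.018444] = 15.224020
  V(0,0) = exp(-r*dt) * [p*3.766745 + (1-p)*15.224020] = 9.458902


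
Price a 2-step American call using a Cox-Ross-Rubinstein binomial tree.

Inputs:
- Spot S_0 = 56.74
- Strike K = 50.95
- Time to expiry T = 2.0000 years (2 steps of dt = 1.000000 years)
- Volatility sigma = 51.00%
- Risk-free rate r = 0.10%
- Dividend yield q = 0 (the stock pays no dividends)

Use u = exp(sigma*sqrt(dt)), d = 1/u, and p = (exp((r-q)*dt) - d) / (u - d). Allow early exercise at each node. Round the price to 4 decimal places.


dt = T/N = 1.000000
u = exp(sigma*sqrt(dt)) = 1.665291; d = 1/u = 0.600496
p = (exp((r-q)*dt) - d) / (u - d) = 0.376133
Discount per step: exp(-r*dt) = 0.999000
Stock lattice S(k, i) with i counting down-moves:
  k=0: S(0,0) = 56.7400
  k=1: S(1,0) = 94.4886; S(1,1) = 34.0721
  k=2: S(2,0) = 157.3511; S(2,1) = 56.7400; S(2,2) = 20.4602
Terminal payoffs V(N, i) = max(S_T - K, 0):
  V(2,0) = 106.401071; V(2,1) = 5.790000; V(2,2) = 0.000000
Backward induction: V(k, i) = exp(-r*dt) * [p * V(k+1, i) + (1-p) * V(k+1, i+1)]; then take max(V_cont, immediate exercise) for American.
  V(1,0) = exp(-r*dt) * [p*106.401071 + (1-p)*5.790000] = 43.589547; exercise = 43.538622; V(1,0) = max -> 43.589547
  V(1,1) = exp(-r*dt) * [p*5.790000 + (1-p)*0.000000] = 2.175634; exercise = 0.000000; V(1,1) = max -> 2.175634
  V(0,0) = exp(-r*dt) * [p*43.589547 + (1-p)*2.175634] = 17.735035; exercise = 5.790000; V(0,0) = max -> 17.735035

Answer: Price = V(0,0) = 17.7350


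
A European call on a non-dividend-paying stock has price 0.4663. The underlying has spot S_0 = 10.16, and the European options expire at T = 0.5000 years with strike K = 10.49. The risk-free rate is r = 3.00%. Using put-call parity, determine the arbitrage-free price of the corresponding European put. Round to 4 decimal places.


Put-call parity: C - P = S_0 * exp(-qT) - K * exp(-rT).
S_0 * exp(-qT) = 10.1600 * 1.00000000 = 10.16000000
K * exp(-rT) = 10.4900 * 0.98511194 = 10.33382425
P = C - S*exp(-qT) + K*exp(-rT)
P = 0.4663 - 10.16000000 + 10.33382425 = 0.6401

Answer: Put price = 0.6401


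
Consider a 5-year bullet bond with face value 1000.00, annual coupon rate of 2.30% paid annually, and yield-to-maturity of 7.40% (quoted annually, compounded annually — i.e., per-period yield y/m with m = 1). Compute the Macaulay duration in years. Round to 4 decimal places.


Answer: Macaulay duration = 4.7480 years

Derivation:
Coupon per period c = face * coupon_rate / m = 23.000000
Periods per year m = 1; per-period yield y/m = 0.074000
Number of cashflows N = 5
Cashflows (t years, CF_t, discount factor 1/(1+y/m)^(m*t), PV):
  t = 1.0000: CF_t = 23.000000, DF = 0.931099, PV = 21.415270
  t = 2.0000: CF_t = 23.000000, DF = 0.866945, PV = 19.939730
  t = 3.0000: CF_t = 23.000000, DF = 0.807211, PV = 18.565857
  t = 4.0000: CF_t = 23.000000, DF = 0.751593, PV = 17.286645
  t = 5.0000: CF_t = 1023.000000, DF = 0.699808, PV = 715.903073
Price P = sum_t PV_t = 793.110575
Macaulay numerator sum_t t * PV_t:
  t * PV_t at t = 1.0000: 21.415270
  t * PV_t at t = 2.0000: 39.879460
  t * PV_t at t = 3.0000: 55.697570
  t * PV_t at t = 4.0000: 69.146580
  t * PV_t at t = 5.0000: 3579.515367
Macaulay duration D = (sum_t t * PV_t) / P = 3765.654247 / 793.110575 = 4.747956


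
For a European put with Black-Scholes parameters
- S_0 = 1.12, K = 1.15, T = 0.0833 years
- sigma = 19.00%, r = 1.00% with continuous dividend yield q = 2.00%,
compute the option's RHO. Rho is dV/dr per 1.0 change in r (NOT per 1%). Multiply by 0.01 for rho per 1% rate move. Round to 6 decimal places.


d1 = -0.4698023025; d2 = -0.5246396073
phi(d1) = 0.3572585124; exp(-qT) = 0.9983353870; exp(-rT) = 0.9991673468
N(-d2) = 0.7000831262
Rho = -K*T*exp(-rT)*N(-d2) = -1.1500 * 0.0833 * 0.9991673468 * 0.7000831262 = -0.067009

Answer: Rho = -0.067009


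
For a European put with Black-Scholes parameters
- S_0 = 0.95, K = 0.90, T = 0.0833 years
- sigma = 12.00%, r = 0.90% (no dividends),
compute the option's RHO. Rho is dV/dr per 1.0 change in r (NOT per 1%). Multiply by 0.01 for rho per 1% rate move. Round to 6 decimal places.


d1 = 1.6000618368; d2 = 1.5654277496
phi(d1) = 0.1109098606; exp(-qT) = 1.0000000000; exp(-rT) = 0.9992505810
N(-d2) = 0.0587413230
Rho = -K*T*exp(-rT)*N(-d2) = -0.9000 * 0.0833 * 0.9992505810 * 0.0587413230 = -0.004401

Answer: Rho = -0.004401


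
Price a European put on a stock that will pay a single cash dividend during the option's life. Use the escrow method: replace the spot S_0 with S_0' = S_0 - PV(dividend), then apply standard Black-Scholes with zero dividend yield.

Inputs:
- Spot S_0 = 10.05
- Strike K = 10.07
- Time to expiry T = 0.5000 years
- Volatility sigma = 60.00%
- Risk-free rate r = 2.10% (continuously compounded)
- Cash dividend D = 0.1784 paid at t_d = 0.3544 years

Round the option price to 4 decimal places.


Answer: Price = 1.7127

Derivation:
PV(D) = D * exp(-r * t_d) = 0.1784 * 0.99258523 = 0.17707720
S_0' = S_0 - PV(D) = 10.0500 - 0.17707720 = 9.87292280
d1 = (ln(S_0'/K) + (r + sigma^2/2)*T) / (sigma*sqrt(T)) = 0.19029477
d2 = d1 - sigma*sqrt(T) = -0.23396930
exp(-rT) = 0.98955493
N(-d1) = 0.42453908; N(-d2) = 0.59249559
P = K * exp(-rT) * N(-d2) - S_0' * N(-d1) = 10.0700 * 0.98955493 * 0.59249559 - 9.87292280 * 0.42453908 = 1.7127


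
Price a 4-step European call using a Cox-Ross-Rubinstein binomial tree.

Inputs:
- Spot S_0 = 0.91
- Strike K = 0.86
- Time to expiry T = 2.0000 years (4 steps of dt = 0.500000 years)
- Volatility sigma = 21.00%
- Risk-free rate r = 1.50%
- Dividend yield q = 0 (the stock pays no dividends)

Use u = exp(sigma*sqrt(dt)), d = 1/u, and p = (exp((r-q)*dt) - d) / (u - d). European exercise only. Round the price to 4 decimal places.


dt = T/N = 0.500000
u = exp(sigma*sqrt(dt)) = 1.160084; d = 1/u = 0.862007
p = (exp((r-q)*dt) - d) / (u - d) = 0.488201
Discount per step: exp(-r*dt) = 0.992528
Stock lattice S(k, i) with i counting down-moves:
  k=0: S(0,0) = 0.9100
  k=1: S(1,0) = 1.0557; S(1,1) = 0.7844
  k=2: S(2,0) = 1.2247; S(2,1) = 0.9100; S(2,2) = 0.6762
  k=3: S(3,0) = 1.4207; S(3,1) = 1.0557; S(3,2) = 0.7844; S(3,3) = 0.5829
  k=4: S(4,0) = 1.6482; S(4,1) = 1.2247; S(4,2) = 0.9100; S(4,3) = 0.6762; S(4,4) = 0.5024
Terminal payoffs V(N, i) = max(S_T - K, 0):
  V(4,0) = 0.788159; V(4,1) = 0.364673; V(4,2) = 0.050000; V(4,3) = 0.000000; V(4,4) = 0.000000
Backward induction: V(k, i) = exp(-r*dt) * [p * V(k+1, i) + (1-p) * V(k+1, i+1)].
  V(3,0) = exp(-r*dt) * [p*0.788159 + (1-p)*0.364673] = 0.567150
  V(3,1) = exp(-r*dt) * [p*0.364673 + (1-p)*0.050000] = 0.202102
  V(3,2) = exp(-r*dt) * [p*0.050000 + (1-p)*0.000000] = 0.024228
  V(3,3) = exp(-r*dt) * [p*0.000000 + (1-p)*0.000000] = 0.000000
  V(2,0) = exp(-r*dt) * [p*0.567150 + (1-p)*0.202102] = 0.377477
  V(2,1) = exp(-r*dt) * [p*0.202102 + (1-p)*0.024228] = 0.110236
  V(2,2) = exp(-r*dt) * [p*0.024228 + (1-p)*0.000000] = 0.011740
  V(1,0) = exp(-r*dt) * [p*0.377477 + (1-p)*0.110236] = 0.238905
  V(1,1) = exp(-r*dt) * [p*0.110236 + (1-p)*0.011740] = 0.059379
  V(0,0) = exp(-r*dt) * [p*0.238905 + (1-p)*0.059379] = 0.145925

Answer: Price = V(0,0) = 0.1459


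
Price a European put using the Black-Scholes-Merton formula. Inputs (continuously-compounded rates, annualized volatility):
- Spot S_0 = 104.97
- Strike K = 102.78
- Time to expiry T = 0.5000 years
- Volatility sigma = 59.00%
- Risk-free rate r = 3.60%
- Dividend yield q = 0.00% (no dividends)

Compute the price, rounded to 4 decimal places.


Answer: Price = 15.0743

Derivation:
d1 = (ln(S/K) + (r - q + 0.5*sigma^2) * T) / (sigma * sqrt(T)) = 0.30227931
d2 = d1 - sigma * sqrt(T) = -0.11491369
exp(-rT) = 0.98216103; exp(-qT) = 1.00000000
P = K * exp(-rT) * N(-d2) - S_0 * exp(-qT) * N(-d1)
N(-d1) = 0.38121957; N(-d2) = 0.54574323
P = 102.7800 * 0.98216103 * 0.54574323 - 104.9700 * 1.00000000 * 0.38121957 = 15.0743


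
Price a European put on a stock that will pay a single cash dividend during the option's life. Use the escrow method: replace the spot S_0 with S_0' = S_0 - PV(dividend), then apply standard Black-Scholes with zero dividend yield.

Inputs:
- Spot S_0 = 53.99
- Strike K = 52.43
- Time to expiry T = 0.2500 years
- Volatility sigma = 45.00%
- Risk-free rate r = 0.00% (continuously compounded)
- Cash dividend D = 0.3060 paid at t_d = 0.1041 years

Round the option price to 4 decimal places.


Answer: Price = 4.1516

Derivation:
PV(D) = D * exp(-r * t_d) = 0.3060 * 1.00000000 = 0.30600000
S_0' = S_0 - PV(D) = 53.9900 - 0.30600000 = 53.68400000
d1 = (ln(S_0'/K) + (r + sigma^2/2)*T) / (sigma*sqrt(T)) = 0.21754915
d2 = d1 - sigma*sqrt(T) = -0.00745085
exp(-rT) = 1.00000000
N(-d1) = 0.41389020; N(-d2) = 0.50297243
P = K * exp(-rT) * N(-d2) - S_0' * N(-d1) = 52.4300 * 1.00000000 * 0.50297243 - 53.68400000 * 0.41389020 = 4.1516


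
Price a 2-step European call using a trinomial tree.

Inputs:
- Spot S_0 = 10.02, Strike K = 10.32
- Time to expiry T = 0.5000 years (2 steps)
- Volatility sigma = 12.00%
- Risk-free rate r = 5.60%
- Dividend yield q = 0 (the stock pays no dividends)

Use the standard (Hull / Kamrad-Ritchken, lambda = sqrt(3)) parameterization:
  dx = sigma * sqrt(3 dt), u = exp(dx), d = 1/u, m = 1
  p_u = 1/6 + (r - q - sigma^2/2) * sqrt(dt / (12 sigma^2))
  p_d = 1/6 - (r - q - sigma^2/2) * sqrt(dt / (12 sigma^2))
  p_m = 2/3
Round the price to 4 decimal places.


dt = T/N = 0.250000; dx = sigma*sqrt(3*dt) = 0.103923
u = exp(dx) = 1.109515; d = 1/u = 0.901295
p_u = 0.225364, p_m = 0.666667, p_d = 0.107969
Discount per step: exp(-r*dt) = 0.986098
Stock lattice S(k, j) with j the centered position index:
  k=0: S(0,+0) = 10.0200
  k=1: S(1,-1) = 9.0310; S(1,+0) = 10.0200; S(1,+1) = 11.1173
  k=2: S(2,-2) = 8.1396; S(2,-1) = 9.0310; S(2,+0) = 10.0200; S(2,+1) = 11.1173; S(2,+2) = 12.3349
Terminal payoffs V(N, j) = max(S_T - K, 0):
  V(2,-2) = 0.000000; V(2,-1) = 0.000000; V(2,+0) = 0.000000; V(2,+1) = 0.797341; V(2,+2) = 2.014857
Backward induction: V(k, j) = exp(-r*dt) * [p_u * V(k+1, j+1) + p_m * V(k+1, j) + p_d * V(k+1, j-1)]
  V(1,-1) = exp(-r*dt) * [p_u*0.000000 + p_m*0.000000 + p_d*0.000000] = 0.000000
  V(1,+0) = exp(-r*dt) * [p_u*0.797341 + p_m*0.000000 + p_d*0.000000] = 0.177194
  V(1,+1) = exp(-r*dt) * [p_u*2.014857 + p_m*0.797341 + p_d*0.000000] = 0.971934
  V(0,+0) = exp(-r*dt) * [p_u*0.971934 + p_m*0.177194 + p_d*0.000000] = 0.332481

Answer: Price = V(0,0) = 0.3325


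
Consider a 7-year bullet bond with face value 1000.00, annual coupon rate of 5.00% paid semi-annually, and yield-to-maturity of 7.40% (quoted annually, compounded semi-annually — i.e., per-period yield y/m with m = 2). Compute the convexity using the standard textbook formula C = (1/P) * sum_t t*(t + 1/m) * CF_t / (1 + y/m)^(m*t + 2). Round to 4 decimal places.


Answer: Convexity = 38.8032

Derivation:
Coupon per period c = face * coupon_rate / m = 25.000000
Periods per year m = 2; per-period yield y/m = 0.037000
Number of cashflows N = 14
Cashflows (t years, CF_t, discount factor 1/(1+y/m)^(m*t), PV):
  t = 0.5000: CF_t = 25.000000, DF = 0.964320, PV = 24.108004
  t = 1.0000: CF_t = 25.000000, DF = 0.929913, PV = 23.247834
  t = 1.5000: CF_t = 25.000000, DF = 0.896734, PV = 22.418355
  t = 2.0000: CF_t = 25.000000, DF = 0.864739, PV = 21.618471
  t = 2.5000: CF_t = 25.000000, DF = 0.833885, PV = 20.847128
  t = 3.0000: CF_t = 25.000000, DF = 0.804132, PV = 20.103305
  t = 3.5000: CF_t = 25.000000, DF = 0.775441, PV = 19.386023
  t = 4.0000: CF_t = 25.000000, DF = 0.747773, PV = 18.694332
  t = 4.5000: CF_t = 25.000000, DF = 0.721093, PV = 18.027321
  t = 5.0000: CF_t = 25.000000, DF = 0.695364, PV = 17.384109
  t = 5.5000: CF_t = 25.000000, DF = 0.670554, PV = 16.763847
  t = 6.0000: CF_t = 25.000000, DF = 0.646629, PV = 16.165716
  t = 6.5000: CF_t = 25.000000, DF = 0.623557, PV = 15.588925
  t = 7.0000: CF_t = 1025.000000, DF = 0.601309, PV = 616.341308
Price P = sum_t PV_t = 870.694679
Convexity numerator sum_t t*(t + 1/m) * CF_t / (1+y/m)^(m*t + 2):
  t = 0.5000: term = 11.209177
  t = 1.0000: term = 32.427707
  t = 1.5000: term = 62.541383
  t = 2.0000: term = 100.516527
  t = 2.5000: term = 145.395169
  t = 3.0000: term = 196.290489
  t = 3.5000: term = 252.382499
  t = 4.0000: term = 312.913968
  t = 4.5000: term = 377.186557
  t = 5.0000: term = 444.557177
  t = 5.5000: term = 514.434534
  t = 6.0000: term = 586.275879
  t = 6.5000: term = 659.583920
  t = 7.0000: term = 30090.060890
Convexity = (1/P) * sum = 33785.775878 / 870.694679 = 38.803241


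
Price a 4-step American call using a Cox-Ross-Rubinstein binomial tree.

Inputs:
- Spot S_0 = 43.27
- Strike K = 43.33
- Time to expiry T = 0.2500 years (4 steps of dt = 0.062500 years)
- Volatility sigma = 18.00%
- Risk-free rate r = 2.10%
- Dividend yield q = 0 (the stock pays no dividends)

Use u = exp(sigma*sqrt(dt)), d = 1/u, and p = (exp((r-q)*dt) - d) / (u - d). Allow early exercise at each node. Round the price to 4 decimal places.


dt = T/N = 0.062500
u = exp(sigma*sqrt(dt)) = 1.046028; d = 1/u = 0.955997
p = (exp((r-q)*dt) - d) / (u - d) = 0.503340
Discount per step: exp(-r*dt) = 0.998688
Stock lattice S(k, i) with i counting down-moves:
  k=0: S(0,0) = 43.2700
  k=1: S(1,0) = 45.2616; S(1,1) = 41.3660
  k=2: S(2,0) = 47.3449; S(2,1) = 43.2700; S(2,2) = 39.5458
  k=3: S(3,0) = 49.5241; S(3,1) = 45.2616; S(3,2) = 41.3660; S(3,3) = 37.8057
  k=4: S(4,0) = 51.8036; S(4,1) = 47.3449; S(4,2) = 43.2700; S(4,3) = 39.5458; S(4,4) = 36.1421
Terminal payoffs V(N, i) = max(S_T - K, 0):
  V(4,0) = 8.473595; V(4,1) = 4.014921; V(4,2) = 0.000000; V(4,3) = 0.000000; V(4,4) = 0.000000
Backward induction: V(k, i) = exp(-r*dt) * [p * V(k+1, i) + (1-p) * V(k+1, i+1)]; then take max(V_cont, immediate exercise) for American.
  V(3,0) = exp(-r*dt) * [p*8.473595 + (1-p)*4.014921] = 6.250940; exercise = 6.194107; V(3,0) = max -> 6.250940
  V(3,1) = exp(-r*dt) * [p*4.014921 + (1-p)*0.000000] = 2.018219; exercise = 1.931625; V(3,1) = max -> 2.018219
  V(3,2) = exp(-r*dt) * [p*0.000000 + (1-p)*0.000000] = 0.000000; exercise = 0.000000; V(3,2) = max -> 0.000000
  V(3,3) = exp(-r*dt) * [p*0.000000 + (1-p)*0.000000] = 0.000000; exercise = 0.000000; V(3,3) = max -> 0.000000
  V(2,0) = exp(-r*dt) * [p*6.250940 + (1-p)*2.018219] = 4.143275; exercise = 4.014921; V(2,0) = max -> 4.143275
  V(2,1) = exp(-r*dt) * [p*2.018219 + (1-p)*0.000000] = 1.014518; exercise = 0.000000; V(2,1) = max -> 1.014518
  V(2,2) = exp(-r*dt) * [p*0.000000 + (1-p)*0.000000] = 0.000000; exercise = 0.000000; V(2,2) = max -> 0.000000
  V(1,0) = exp(-r*dt) * [p*4.143275 + (1-p)*1.014518] = 2.585950; exercise = 1.931625; V(1,0) = max -> 2.585950
  V(1,1) = exp(-r*dt) * [p*1.014518 + (1-p)*0.000000] = 0.509978; exercise = 0.000000; V(1,1) = max -> 0.509978
  V(0,0) = exp(-r*dt) * [p*2.585950 + (1-p)*0.509978] = 1.552858; exercise = 0.000000; V(0,0) = max -> 1.552858

Answer: Price = V(0,0) = 1.5529


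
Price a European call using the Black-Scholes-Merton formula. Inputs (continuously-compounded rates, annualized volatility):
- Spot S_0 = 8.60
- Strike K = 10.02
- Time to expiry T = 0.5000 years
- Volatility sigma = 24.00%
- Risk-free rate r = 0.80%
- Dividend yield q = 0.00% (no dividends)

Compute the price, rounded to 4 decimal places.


d1 = (ln(S/K) + (r - q + 0.5*sigma^2) * T) / (sigma * sqrt(T)) = -0.79208270
d2 = d1 - sigma * sqrt(T) = -0.96178833
exp(-rT) = 0.99600799; exp(-qT) = 1.00000000
C = S_0 * exp(-qT) * N(d1) - K * exp(-rT) * N(d2)
N(d1) = 0.21415623; N(d2) = 0.16807797
C = 8.6000 * 1.00000000 * 0.21415623 - 10.0200 * 0.99600799 * 0.16807797 = 0.1643

Answer: Price = 0.1643


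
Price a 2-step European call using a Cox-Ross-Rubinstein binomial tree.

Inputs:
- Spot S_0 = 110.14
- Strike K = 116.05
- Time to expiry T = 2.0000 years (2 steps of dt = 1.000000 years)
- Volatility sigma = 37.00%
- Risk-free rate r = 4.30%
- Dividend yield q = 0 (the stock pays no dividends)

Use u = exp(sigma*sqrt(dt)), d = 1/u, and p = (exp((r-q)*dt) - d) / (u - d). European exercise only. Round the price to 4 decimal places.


dt = T/N = 1.000000
u = exp(sigma*sqrt(dt)) = 1.447735; d = 1/u = 0.690734
p = (exp((r-q)*dt) - d) / (u - d) = 0.466583
Discount per step: exp(-r*dt) = 0.957911
Stock lattice S(k, i) with i counting down-moves:
  k=0: S(0,0) = 110.1400
  k=1: S(1,0) = 159.4535; S(1,1) = 76.0775
  k=2: S(2,0) = 230.8463; S(2,1) = 110.1400; S(2,2) = 52.5493
Terminal payoffs V(N, i) = max(S_T - K, 0):
  V(2,0) = 114.796338; V(2,1) = 0.000000; V(2,2) = 0.000000
Backward induction: V(k, i) = exp(-r*dt) * [p * V(k+1, i) + (1-p) * V(k+1, i+1)].
  V(1,0) = exp(-r*dt) * [p*114.796338 + (1-p)*0.000000] = 51.307683
  V(1,1) = exp(-r*dt) * [p*0.000000 + (1-p)*0.000000] = 0.000000
  V(0,0) = exp(-r*dt) * [p*51.307683 + (1-p)*0.000000] = 22.931728

Answer: Price = V(0,0) = 22.9317


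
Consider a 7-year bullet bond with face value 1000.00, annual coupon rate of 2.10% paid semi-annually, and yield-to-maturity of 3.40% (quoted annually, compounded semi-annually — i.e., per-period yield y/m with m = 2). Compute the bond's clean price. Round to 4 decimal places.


Coupon per period c = face * coupon_rate / m = 10.500000
Periods per year m = 2; per-period yield y/m = 0.017000
Number of cashflows N = 14
Cashflows (t years, CF_t, discount factor 1/(1+y/m)^(m*t), PV):
  t = 0.5000: CF_t = 10.500000, DF = 0.983284, PV = 10.324484
  t = 1.0000: CF_t = 10.500000, DF = 0.966848, PV = 10.151901
  t = 1.5000: CF_t = 10.500000, DF = 0.950686, PV = 9.982204
  t = 2.0000: CF_t = 10.500000, DF = 0.934795, PV = 9.815343
  t = 2.5000: CF_t = 10.500000, DF = 0.919169, PV = 9.651272
  t = 3.0000: CF_t = 10.500000, DF = 0.903804, PV = 9.489943
  t = 3.5000: CF_t = 10.500000, DF = 0.888696, PV = 9.331310
  t = 4.0000: CF_t = 10.500000, DF = 0.873841, PV = 9.175330
  t = 4.5000: CF_t = 10.500000, DF = 0.859234, PV = 9.021956
  t = 5.0000: CF_t = 10.500000, DF = 0.844871, PV = 8.871147
  t = 5.5000: CF_t = 10.500000, DF = 0.830748, PV = 8.722858
  t = 6.0000: CF_t = 10.500000, DF = 0.816862, PV = 8.577048
  t = 6.5000: CF_t = 10.500000, DF = 0.803207, PV = 8.433676
  t = 7.0000: CF_t = 1010.500000, DF = 0.789781, PV = 798.073659
Price P = sum_t PV_t = 919.622131

Answer: Price = 919.6221


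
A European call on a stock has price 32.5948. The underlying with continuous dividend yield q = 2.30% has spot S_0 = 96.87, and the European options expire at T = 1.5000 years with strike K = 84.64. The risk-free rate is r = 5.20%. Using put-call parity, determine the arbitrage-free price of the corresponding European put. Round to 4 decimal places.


Answer: Put price = 17.2988

Derivation:
Put-call parity: C - P = S_0 * exp(-qT) - K * exp(-rT).
S_0 * exp(-qT) = 96.8700 * 0.96608834 = 93.58497747
K * exp(-rT) = 84.6400 * 0.92496443 = 78.28898906
P = C - S*exp(-qT) + K*exp(-rT)
P = 32.5948 - 93.58497747 + 78.28898906 = 17.2988


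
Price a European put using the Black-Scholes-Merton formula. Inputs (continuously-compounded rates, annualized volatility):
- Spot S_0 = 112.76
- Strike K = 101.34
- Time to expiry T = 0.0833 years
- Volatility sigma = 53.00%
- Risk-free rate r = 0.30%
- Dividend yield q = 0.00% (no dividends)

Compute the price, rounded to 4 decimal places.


d1 = (ln(S/K) + (r - q + 0.5*sigma^2) * T) / (sigma * sqrt(T)) = 0.77617840
d2 = d1 - sigma * sqrt(T) = 0.62321118
exp(-rT) = 0.99975013; exp(-qT) = 1.00000000
P = K * exp(-rT) * N(-d2) - S_0 * exp(-qT) * N(-d1)
N(-d1) = 0.21882183; N(-d2) = 0.26657288
P = 101.3400 * 0.99975013 * 0.26657288 - 112.7600 * 1.00000000 * 0.21882183 = 2.3334

Answer: Price = 2.3334


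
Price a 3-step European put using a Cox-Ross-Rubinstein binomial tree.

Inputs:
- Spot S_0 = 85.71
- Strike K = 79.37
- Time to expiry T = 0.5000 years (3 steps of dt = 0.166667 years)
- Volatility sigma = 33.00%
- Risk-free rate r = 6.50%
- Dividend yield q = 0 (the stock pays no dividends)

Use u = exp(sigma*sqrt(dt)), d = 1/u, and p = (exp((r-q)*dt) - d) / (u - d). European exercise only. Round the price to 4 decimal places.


dt = T/N = 0.166667
u = exp(sigma*sqrt(dt)) = 1.144219; d = 1/u = 0.873959
p = (exp((r-q)*dt) - d) / (u - d) = 0.506673
Discount per step: exp(-r*dt) = 0.989225
Stock lattice S(k, i) with i counting down-moves:
  k=0: S(0,0) = 85.7100
  k=1: S(1,0) = 98.0710; S(1,1) = 74.9070
  k=2: S(2,0) = 112.2146; S(2,1) = 85.7100; S(2,2) = 65.4657
  k=3: S(3,0) = 128.3981; S(3,1) = 98.0710; S(3,2) = 74.9070; S(3,3) = 57.2143
Terminal payoffs V(N, i) = max(K - S_T, 0):
  V(3,0) = 0.000000; V(3,1) = 0.000000; V(3,2) = 4.462983; V(3,3) = 22.155710
Backward induction: V(k, i) = exp(-r*dt) * [p * V(k+1, i) + (1-p) * V(k+1, i+1)].
  V(2,0) = exp(-r*dt) * [p*0.000000 + (1-p)*0.000000] = 0.000000
  V(2,1) = exp(-r*dt) * [p*0.000000 + (1-p)*4.462983] = 2.177986
  V(2,2) = exp(-r*dt) * [p*4.462983 + (1-p)*22.155710] = 13.049145
  V(1,0) = exp(-r*dt) * [p*0.000000 + (1-p)*2.177986] = 1.062882
  V(1,1) = exp(-r*dt) * [p*2.177986 + (1-p)*13.049145] = 7.459767
  V(0,0) = exp(-r*dt) * [p*1.062882 + (1-p)*7.459767] = 4.173182

Answer: Price = V(0,0) = 4.1732


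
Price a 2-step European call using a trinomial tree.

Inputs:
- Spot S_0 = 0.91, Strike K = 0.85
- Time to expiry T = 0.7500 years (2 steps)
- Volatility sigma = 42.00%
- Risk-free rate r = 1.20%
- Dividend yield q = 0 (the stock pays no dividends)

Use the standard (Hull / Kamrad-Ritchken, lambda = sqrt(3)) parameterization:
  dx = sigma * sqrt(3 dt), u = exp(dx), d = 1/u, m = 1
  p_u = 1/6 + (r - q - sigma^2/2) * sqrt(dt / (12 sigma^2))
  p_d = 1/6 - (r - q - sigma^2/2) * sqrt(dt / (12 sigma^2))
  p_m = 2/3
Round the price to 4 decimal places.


Answer: Price = V(0,0) = 0.1557

Derivation:
dt = T/N = 0.375000; dx = sigma*sqrt(3*dt) = 0.445477
u = exp(dx) = 1.561235; d = 1/u = 0.640519
p_u = 0.134594, p_m = 0.666667, p_d = 0.198739
Discount per step: exp(-r*dt) = 0.995510
Stock lattice S(k, j) with j the centered position index:
  k=0: S(0,+0) = 0.9100
  k=1: S(1,-1) = 0.5829; S(1,+0) = 0.9100; S(1,+1) = 1.4207
  k=2: S(2,-2) = 0.3733; S(2,-1) = 0.5829; S(2,+0) = 0.9100; S(2,+1) = 1.4207; S(2,+2) = 2.2181
Terminal payoffs V(N, j) = max(S_T - K, 0):
  V(2,-2) = 0.000000; V(2,-1) = 0.000000; V(2,+0) = 0.060000; V(2,+1) = 0.570724; V(2,+2) = 1.368084
Backward induction: V(k, j) = exp(-r*dt) * [p_u * V(k+1, j+1) + p_m * V(k+1, j) + p_d * V(k+1, j-1)]
  V(1,-1) = exp(-r*dt) * [p_u*0.060000 + p_m*0.000000 + p_d*0.000000] = 0.008039
  V(1,+0) = exp(-r*dt) * [p_u*0.570724 + p_m*0.060000 + p_d*0.000000] = 0.116292
  V(1,+1) = exp(-r*dt) * [p_u*1.368084 + p_m*0.570724 + p_d*0.060000] = 0.573955
  V(0,+0) = exp(-r*dt) * [p_u*0.573955 + p_m*0.116292 + p_d*0.008039] = 0.155674


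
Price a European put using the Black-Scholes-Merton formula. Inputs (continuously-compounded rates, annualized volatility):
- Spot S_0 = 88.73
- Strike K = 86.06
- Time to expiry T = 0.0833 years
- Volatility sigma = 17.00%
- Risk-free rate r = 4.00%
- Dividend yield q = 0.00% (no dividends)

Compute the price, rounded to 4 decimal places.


Answer: Price = 0.6212

Derivation:
d1 = (ln(S/K) + (r - q + 0.5*sigma^2) * T) / (sigma * sqrt(T)) = 0.71515417
d2 = d1 - sigma * sqrt(T) = 0.66608921
exp(-rT) = 0.99667354; exp(-qT) = 1.00000000
P = K * exp(-rT) * N(-d2) - S_0 * exp(-qT) * N(-d1)
N(-d1) = 0.23725689; N(-d2) = 0.25267704
P = 86.0600 * 0.99667354 * 0.25267704 - 88.7300 * 1.00000000 * 0.23725689 = 0.6212


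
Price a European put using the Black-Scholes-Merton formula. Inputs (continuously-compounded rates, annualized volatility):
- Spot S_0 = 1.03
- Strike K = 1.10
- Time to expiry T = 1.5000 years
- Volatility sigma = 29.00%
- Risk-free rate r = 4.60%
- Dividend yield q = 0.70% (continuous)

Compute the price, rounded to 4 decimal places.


d1 = (ln(S/K) + (r - q + 0.5*sigma^2) * T) / (sigma * sqrt(T)) = 0.15717171
d2 = d1 - sigma * sqrt(T) = -0.19800430
exp(-rT) = 0.93332668; exp(-qT) = 0.98955493
P = K * exp(-rT) * N(-d2) - S_0 * exp(-qT) * N(-d1)
N(-d1) = 0.43755476; N(-d2) = 0.57847915
P = 1.1000 * 0.93332668 * 0.57847915 - 1.0300 * 0.98955493 * 0.43755476 = 0.1479

Answer: Price = 0.1479


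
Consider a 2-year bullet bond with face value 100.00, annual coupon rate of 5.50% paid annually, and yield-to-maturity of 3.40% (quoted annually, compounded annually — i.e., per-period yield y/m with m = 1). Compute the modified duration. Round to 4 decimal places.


Answer: Modified duration = 1.8848

Derivation:
Coupon per period c = face * coupon_rate / m = 5.500000
Periods per year m = 1; per-period yield y/m = 0.034000
Number of cashflows N = 2
Cashflows (t years, CF_t, discount factor 1/(1+y/m)^(m*t), PV):
  t = 1.0000: CF_t = 5.500000, DF = 0.967118, PV = 5.319149
  t = 2.0000: CF_t = 105.500000, DF = 0.935317, PV = 98.675965
Price P = sum_t PV_t = 103.995114
First compute Macaulay numerator sum_t t * PV_t:
  t * PV_t at t = 1.0000: 5.319149
  t * PV_t at t = 2.0000: 197.351930
Macaulay duration D = 202.671079 / 103.995114 = 1.948852
Modified duration = D / (1 + y/m) = 1.948852 / (1 + 0.034000) = 1.884770


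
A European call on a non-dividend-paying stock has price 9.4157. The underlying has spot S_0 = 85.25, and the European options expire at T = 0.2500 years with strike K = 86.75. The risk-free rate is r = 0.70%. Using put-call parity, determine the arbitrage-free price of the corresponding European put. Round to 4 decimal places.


Put-call parity: C - P = S_0 * exp(-qT) - K * exp(-rT).
S_0 * exp(-qT) = 85.2500 * 1.00000000 = 85.25000000
K * exp(-rT) = 86.7500 * 0.99825153 = 86.59832026
P = C - S*exp(-qT) + K*exp(-rT)
P = 9.4157 - 85.25000000 + 86.59832026 = 10.7640

Answer: Put price = 10.7640


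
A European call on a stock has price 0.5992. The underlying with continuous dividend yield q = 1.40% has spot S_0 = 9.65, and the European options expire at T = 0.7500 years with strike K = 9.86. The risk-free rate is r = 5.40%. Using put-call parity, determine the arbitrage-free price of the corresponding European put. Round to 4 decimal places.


Put-call parity: C - P = S_0 * exp(-qT) - K * exp(-rT).
S_0 * exp(-qT) = 9.6500 * 0.98955493 = 9.54920510
K * exp(-rT) = 9.8600 * 0.96030916 = 9.46864836
P = C - S*exp(-qT) + K*exp(-rT)
P = 0.5992 - 9.54920510 + 9.46864836 = 0.5186

Answer: Put price = 0.5186


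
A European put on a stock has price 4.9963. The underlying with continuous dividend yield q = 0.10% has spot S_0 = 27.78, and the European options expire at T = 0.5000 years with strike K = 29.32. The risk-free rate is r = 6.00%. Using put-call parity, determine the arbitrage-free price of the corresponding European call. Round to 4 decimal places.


Put-call parity: C - P = S_0 * exp(-qT) - K * exp(-rT).
S_0 * exp(-qT) = 27.7800 * 0.99950012 = 27.76611347
K * exp(-rT) = 29.3200 * 0.97044553 = 28.45346304
C = P + S*exp(-qT) - K*exp(-rT)
C = 4.9963 + 27.76611347 - 28.45346304 = 4.3090

Answer: Call price = 4.3090


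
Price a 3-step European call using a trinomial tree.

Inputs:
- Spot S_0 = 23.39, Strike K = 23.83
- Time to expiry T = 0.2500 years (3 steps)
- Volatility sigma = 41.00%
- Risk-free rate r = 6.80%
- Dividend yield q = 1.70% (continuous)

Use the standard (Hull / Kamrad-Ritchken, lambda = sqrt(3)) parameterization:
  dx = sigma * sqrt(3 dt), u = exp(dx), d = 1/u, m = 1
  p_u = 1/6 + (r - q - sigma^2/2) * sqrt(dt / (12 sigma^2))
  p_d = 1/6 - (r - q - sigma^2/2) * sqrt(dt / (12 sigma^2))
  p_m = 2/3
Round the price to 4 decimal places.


dt = T/N = 0.083333; dx = sigma*sqrt(3*dt) = 0.205000
u = exp(dx) = 1.227525; d = 1/u = 0.814647
p_u = 0.159949, p_m = 0.666667, p_d = 0.173384
Discount per step: exp(-r*dt) = 0.994349
Stock lattice S(k, j) with j the centered position index:
  k=0: S(0,+0) = 23.3900
  k=1: S(1,-1) = 19.0546; S(1,+0) = 23.3900; S(1,+1) = 28.7118
  k=2: S(2,-2) = 15.5228; S(2,-1) = 19.0546; S(2,+0) = 23.3900; S(2,+1) = 28.7118; S(2,+2) = 35.2445
  k=3: S(3,-3) = 12.6456; S(3,-2) = 15.5228; S(3,-1) = 19.0546; S(3,+0) = 23.3900; S(3,+1) = 28.7118; S(3,+2) = 35.2445; S(3,+3) = 43.2635
Terminal payoffs V(N, j) = max(S_T - K, 0):
  V(3,-3) = 0.000000; V(3,-2) = 0.000000; V(3,-1) = 0.000000; V(3,+0) = 0.000000; V(3,+1) = 4.881811; V(3,+2) = 11.414468; V(3,+3) = 19.433468
Backward induction: V(k, j) = exp(-r*dt) * [p_u * V(k+1, j+1) + p_m * V(k+1, j) + p_d * V(k+1, j-1)]
  V(2,-2) = exp(-r*dt) * [p_u*0.000000 + p_m*0.000000 + p_d*0.000000] = 0.000000
  V(2,-1) = exp(-r*dt) * [p_u*0.000000 + p_m*0.000000 + p_d*0.000000] = 0.000000
  V(2,+0) = exp(-r*dt) * [p_u*4.881811 + p_m*0.000000 + p_d*0.000000] = 0.776429
  V(2,+1) = exp(-r*dt) * [p_u*11.414468 + p_m*4.881811 + p_d*0.000000] = 5.051569
  V(2,+2) = exp(-r*dt) * [p_u*19.433468 + p_m*11.414468 + p_d*4.881811] = 11.499095
  V(1,-1) = exp(-r*dt) * [p_u*0.776429 + p_m*0.000000 + p_d*0.000000] = 0.123488
  V(1,+0) = exp(-r*dt) * [p_u*5.051569 + p_m*0.776429 + p_d*0.000000] = 1.318123
  V(1,+1) = exp(-r*dt) * [p_u*11.499095 + p_m*5.051569 + p_d*0.776429] = 5.311421
  V(0,+0) = exp(-r*dt) * [p_u*5.311421 + p_m*1.318123 + p_d*0.123488] = 1.739830

Answer: Price = V(0,0) = 1.7398


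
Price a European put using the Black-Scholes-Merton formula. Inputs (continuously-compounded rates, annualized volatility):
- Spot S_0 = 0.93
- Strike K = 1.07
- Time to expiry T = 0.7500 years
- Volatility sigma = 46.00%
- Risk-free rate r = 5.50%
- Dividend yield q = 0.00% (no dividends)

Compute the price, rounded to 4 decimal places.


Answer: Price = 0.2075

Derivation:
d1 = (ln(S/K) + (r - q + 0.5*sigma^2) * T) / (sigma * sqrt(T)) = -0.04927394
d2 = d1 - sigma * sqrt(T) = -0.44764562
exp(-rT) = 0.95958920; exp(-qT) = 1.00000000
P = K * exp(-rT) * N(-d2) - S_0 * exp(-qT) * N(-d1)
N(-d1) = 0.51964951; N(-d2) = 0.67279551
P = 1.0700 * 0.95958920 * 0.67279551 - 0.9300 * 1.00000000 * 0.51964951 = 0.2075


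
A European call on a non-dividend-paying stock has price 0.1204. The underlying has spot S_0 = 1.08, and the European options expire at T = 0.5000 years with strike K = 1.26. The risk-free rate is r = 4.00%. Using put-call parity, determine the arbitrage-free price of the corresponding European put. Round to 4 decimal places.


Answer: Put price = 0.2755

Derivation:
Put-call parity: C - P = S_0 * exp(-qT) - K * exp(-rT).
S_0 * exp(-qT) = 1.0800 * 1.00000000 = 1.08000000
K * exp(-rT) = 1.2600 * 0.98019867 = 1.23505033
P = C - S*exp(-qT) + K*exp(-rT)
P = 0.1204 - 1.08000000 + 1.23505033 = 0.2755


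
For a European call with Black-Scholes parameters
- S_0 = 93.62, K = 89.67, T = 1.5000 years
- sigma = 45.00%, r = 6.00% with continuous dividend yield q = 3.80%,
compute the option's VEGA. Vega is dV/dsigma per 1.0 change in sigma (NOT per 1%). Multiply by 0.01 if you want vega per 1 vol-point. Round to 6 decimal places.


d1 = 0.4136603399; d2 = -0.1374748522
phi(d1) = 0.3662291782; exp(-qT) = 0.9445940694; exp(-rT) = 0.9139311853
Vega = S * exp(-qT) * phi(d1) * sqrt(T) = 93.6200 * 0.9445940694 * 0.3662291782 * 1.2247448714 = 39.665453

Answer: Vega = 39.665453


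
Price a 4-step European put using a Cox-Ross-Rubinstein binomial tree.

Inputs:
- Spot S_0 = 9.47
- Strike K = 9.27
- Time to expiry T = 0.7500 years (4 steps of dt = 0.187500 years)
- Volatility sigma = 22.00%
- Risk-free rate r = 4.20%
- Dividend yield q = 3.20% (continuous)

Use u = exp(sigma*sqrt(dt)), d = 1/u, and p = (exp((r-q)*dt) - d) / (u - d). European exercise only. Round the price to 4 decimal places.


dt = T/N = 0.187500
u = exp(sigma*sqrt(dt)) = 1.099948; d = 1/u = 0.909134
p = (exp((r-q)*dt) - d) / (u - d) = 0.486038
Discount per step: exp(-r*dt) = 0.992156
Stock lattice S(k, i) with i counting down-moves:
  k=0: S(0,0) = 9.4700
  k=1: S(1,0) = 10.4165; S(1,1) = 8.6095
  k=2: S(2,0) = 11.4576; S(2,1) = 9.4700; S(2,2) = 7.8272
  k=3: S(3,0) = 12.6028; S(3,1) = 10.4165; S(3,2) = 8.6095; S(3,3) = 7.1160
  k=4: S(4,0) = 13.8624; S(4,1) = 11.4576; S(4,2) = 9.4700; S(4,3) = 7.8272; S(4,4) = 6.4694
Terminal payoffs V(N, i) = max(K - S_T, 0):
  V(4,0) = 0.000000; V(4,1) = 0.000000; V(4,2) = 0.000000; V(4,3) = 1.442812; V(4,4) = 2.800636
Backward induction: V(k, i) = exp(-r*dt) * [p * V(k+1, i) + (1-p) * V(k+1, i+1)].
  V(3,0) = exp(-r*dt) * [p*0.000000 + (1-p)*0.000000] = 0.000000
  V(3,1) = exp(-r*dt) * [p*0.000000 + (1-p)*0.000000] = 0.000000
  V(3,2) = exp(-r*dt) * [p*0.000000 + (1-p)*1.442812] = 0.735734
  V(3,3) = exp(-r*dt) * [p*1.442812 + (1-p)*2.800636] = 2.123891
  V(2,0) = exp(-r*dt) * [p*0.000000 + (1-p)*0.000000] = 0.000000
  V(2,1) = exp(-r*dt) * [p*0.000000 + (1-p)*0.735734] = 0.375173
  V(2,2) = exp(-r*dt) * [p*0.735734 + (1-p)*2.123891] = 1.437826
  V(1,0) = exp(-r*dt) * [p*0.000000 + (1-p)*0.375173] = 0.191312
  V(1,1) = exp(-r*dt) * [p*0.375173 + (1-p)*1.437826] = 0.914110
  V(0,0) = exp(-r*dt) * [p*0.191312 + (1-p)*0.914110] = 0.558388

Answer: Price = V(0,0) = 0.5584


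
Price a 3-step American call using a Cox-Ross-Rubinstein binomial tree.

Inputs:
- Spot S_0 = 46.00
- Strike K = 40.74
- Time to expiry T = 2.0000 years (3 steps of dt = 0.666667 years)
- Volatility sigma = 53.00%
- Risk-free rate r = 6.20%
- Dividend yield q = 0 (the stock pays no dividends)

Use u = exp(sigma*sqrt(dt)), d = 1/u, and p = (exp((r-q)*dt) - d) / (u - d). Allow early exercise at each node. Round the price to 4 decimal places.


dt = T/N = 0.666667
u = exp(sigma*sqrt(dt)) = 1.541480; d = 1/u = 0.648727
p = (exp((r-q)*dt) - d) / (u - d) = 0.440740
Discount per step: exp(-r*dt) = 0.959509
Stock lattice S(k, i) with i counting down-moves:
  k=0: S(0,0) = 46.0000
  k=1: S(1,0) = 70.9081; S(1,1) = 29.8414
  k=2: S(2,0) = 109.3034; S(2,1) = 46.0000; S(2,2) = 19.3590
  k=3: S(3,0) = 168.4891; S(3,1) = 70.9081; S(3,2) = 29.8414; S(3,3) = 12.5587
Terminal payoffs V(N, i) = max(S_T - K, 0):
  V(3,0) = 127.749083; V(3,1) = 30.168094; V(3,2) = 0.000000; V(3,3) = 0.000000
Backward induction: V(k, i) = exp(-r*dt) * [p * V(k+1, i) + (1-p) * V(k+1, i+1)]; then take max(V_cont, immediate exercise) for American.
  V(2,0) = exp(-r*dt) * [p*127.749083 + (1-p)*30.168094] = 70.213023; exercise = 68.563430; V(2,0) = max -> 70.213023
  V(2,1) = exp(-r*dt) * [p*30.168094 + (1-p)*0.000000] = 12.757919; exercise = 5.260000; V(2,1) = max -> 12.757919
  V(2,2) = exp(-r*dt) * [p*0.000000 + (1-p)*0.000000] = 0.000000; exercise = 0.000000; V(2,2) = max -> 0.000000
  V(1,0) = exp(-r*dt) * [p*70.213023 + (1-p)*12.757919] = 36.538786; exercise = 30.168094; V(1,0) = max -> 36.538786
  V(1,1) = exp(-r*dt) * [p*12.757919 + (1-p)*0.000000] = 5.395253; exercise = 0.000000; V(1,1) = max -> 5.395253
  V(0,0) = exp(-r*dt) * [p*36.538786 + (1-p)*5.395253] = 18.347222; exercise = 5.260000; V(0,0) = max -> 18.347222

Answer: Price = V(0,0) = 18.3472


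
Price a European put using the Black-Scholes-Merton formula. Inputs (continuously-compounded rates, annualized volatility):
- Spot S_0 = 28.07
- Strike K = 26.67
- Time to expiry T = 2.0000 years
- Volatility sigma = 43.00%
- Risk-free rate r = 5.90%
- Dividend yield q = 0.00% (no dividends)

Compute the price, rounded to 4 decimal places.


Answer: Price = 4.2301

Derivation:
d1 = (ln(S/K) + (r - q + 0.5*sigma^2) * T) / (sigma * sqrt(T)) = 0.58223181
d2 = d1 - sigma * sqrt(T) = -0.02588002
exp(-rT) = 0.88869605; exp(-qT) = 1.00000000
P = K * exp(-rT) * N(-d2) - S_0 * exp(-qT) * N(-d1)
N(-d1) = 0.28020527; N(-d2) = 0.51032348
P = 26.6700 * 0.88869605 * 0.51032348 - 28.0700 * 1.00000000 * 0.28020527 = 4.2301
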